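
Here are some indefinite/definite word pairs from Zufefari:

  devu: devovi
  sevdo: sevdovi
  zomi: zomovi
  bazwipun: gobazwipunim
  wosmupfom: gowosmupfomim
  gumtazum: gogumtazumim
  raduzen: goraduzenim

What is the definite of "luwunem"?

devu and bazwipun both have last vowel 'u' yet inflect differently (devovi, gobazwipunim), so the last vowel is not what conditions the rule; whether the stem ends in a vowel or a consonant is.
"luwunem" ends in a consonant. The stems ending in a consonant (bazwipun → gobazwipunim, wosmupfom → gowosmupfomim, gumtazum → gogumtazumim) add go- … -im around the stem.
So luwunem → goluwunemim.

goluwunemim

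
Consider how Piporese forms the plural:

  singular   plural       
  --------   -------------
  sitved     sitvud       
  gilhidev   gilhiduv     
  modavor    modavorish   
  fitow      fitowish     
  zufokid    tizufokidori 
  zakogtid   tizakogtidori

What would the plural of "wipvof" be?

wipvofish

sitved and zufokid both end in -d yet inflect differently (sitvud, tizufokidori), so the final letter is not what conditions the rule; the last vowel is.
"wipvof" has last vowel 'o'. The stems whose last vowel is 'o' (modavor → modavorish, fitow → fitowish) add -ish.
So wipvof → wipvofish.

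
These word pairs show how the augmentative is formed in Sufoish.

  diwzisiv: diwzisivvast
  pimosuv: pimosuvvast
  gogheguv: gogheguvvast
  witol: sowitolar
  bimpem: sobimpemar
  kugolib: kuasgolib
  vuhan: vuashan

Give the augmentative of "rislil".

sorislilar

diwzisiv and kugolib both have last vowel 'i' yet inflect differently (diwzisivvast, kuasgolib), so the last vowel is not what conditions the rule; the final letter is.
"rislil" ends in -l. The one such stem in the data (witol → sowitolar) adds so- … -ar around the stem, so the same rule applies.
So rislil → sorislilar.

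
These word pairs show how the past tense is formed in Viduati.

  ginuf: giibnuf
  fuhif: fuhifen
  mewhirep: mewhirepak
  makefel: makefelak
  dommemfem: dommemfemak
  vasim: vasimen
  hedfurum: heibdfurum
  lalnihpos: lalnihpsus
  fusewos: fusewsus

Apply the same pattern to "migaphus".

miibgaphus

hedfurum and dommemfem both end in -m yet inflect differently (heibdfurum, dommemfemak), so the final letter is not what conditions the rule; the last vowel is.
"migaphus" has last vowel 'u'. The stems whose last vowel is 'u' (hedfurum → heibdfurum, ginuf → giibnuf) insert -ib- after the first vowel.
So migaphus → miibgaphus.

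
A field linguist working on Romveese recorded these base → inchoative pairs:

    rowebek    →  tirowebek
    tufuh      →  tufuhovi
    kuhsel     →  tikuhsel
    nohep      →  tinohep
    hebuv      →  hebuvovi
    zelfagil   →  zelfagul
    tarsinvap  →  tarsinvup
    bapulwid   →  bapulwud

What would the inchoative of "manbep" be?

timanbep

kuhsel and zelfagil both end in -l yet inflect differently (tikuhsel, zelfagul), so the final letter is not what conditions the rule; the last vowel is.
"manbep" has last vowel 'e'. The stems whose last vowel is 'e' (kuhsel → tikuhsel, rowebek → tirowebek, nohep → tinohep) add the prefix ti-.
So manbep → timanbep.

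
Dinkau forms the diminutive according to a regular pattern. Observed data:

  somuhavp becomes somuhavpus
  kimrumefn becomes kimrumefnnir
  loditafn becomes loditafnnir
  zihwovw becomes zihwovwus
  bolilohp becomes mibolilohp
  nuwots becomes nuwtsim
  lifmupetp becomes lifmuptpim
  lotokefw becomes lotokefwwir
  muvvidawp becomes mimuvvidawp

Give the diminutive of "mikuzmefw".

mikuzmefwwir

"mikuzmefw" has second-to-last letter 'f'. The stems whose second-to-last letter is 'f' (kimrumefn → kimrumefnnir, lotokefw → lotokefwwir, loditafn → loditafnnir) double the final consonant and add -ir.
So mikuzmefw → mikuzmefwwir.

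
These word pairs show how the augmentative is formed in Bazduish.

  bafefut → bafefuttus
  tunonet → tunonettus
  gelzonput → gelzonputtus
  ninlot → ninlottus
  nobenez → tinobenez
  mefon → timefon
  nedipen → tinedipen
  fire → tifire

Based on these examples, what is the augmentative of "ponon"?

tiponon

tunonet and nobenez both have last vowel 'e' yet inflect differently (tunonettus, tinobenez), so the last vowel is not what conditions the rule; the final letter is.
"ponon" ends in -n. The stems ending in -n (mefon → timefon, nedipen → tinedipen) add the prefix ti-.
The other pattern: stems ending in -t double the final consonant and add -us.
So ponon → tiponon.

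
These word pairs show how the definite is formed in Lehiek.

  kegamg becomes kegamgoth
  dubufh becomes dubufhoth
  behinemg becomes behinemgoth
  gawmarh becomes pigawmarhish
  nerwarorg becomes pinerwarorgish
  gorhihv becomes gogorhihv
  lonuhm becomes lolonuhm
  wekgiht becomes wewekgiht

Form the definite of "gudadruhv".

gugudadruhv

dubufh and gawmarh both end in -h yet inflect differently (dubufhoth, pigawmarhish), so the final letter is not what conditions the rule; the second-to-last letter is.
"gudadruhv" has second-to-last letter 'h'. The stems whose second-to-last letter is 'h' (gorhihv → gogorhihv, lonuhm → lolonuhm, wekgiht → wewekgiht) repeat the first consonant+vowel as a prefix.
The other patterns: stems whose second-to-last letter is 'f' or 'm' add -oth; stems whose second-to-last letter is 'r' add pi- … -ish around the stem.
So gudadruhv → gugudadruhv.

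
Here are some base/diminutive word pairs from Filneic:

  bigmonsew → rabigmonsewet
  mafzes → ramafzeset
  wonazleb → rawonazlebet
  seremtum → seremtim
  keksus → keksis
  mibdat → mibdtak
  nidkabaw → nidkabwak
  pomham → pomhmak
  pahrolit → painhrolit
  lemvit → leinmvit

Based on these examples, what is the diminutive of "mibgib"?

mafzes and keksus both end in -s yet inflect differently (ramafzeset, keksis), so the final letter is not what conditions the rule; the last vowel is.
"mibgib" has last vowel 'i'. The stems whose last vowel is 'i' (pahrolit → painhrolit, lemvit → leinmvit) insert -in- after the first vowel.
The other patterns: stems whose last vowel is 'e' add ra- … -et around the stem; stems whose last vowel is 'u' change the last vowel to 'i'; stems whose last vowel is 'a' delete the last vowel and add -ak.
So mibgib → miinbgib.

miinbgib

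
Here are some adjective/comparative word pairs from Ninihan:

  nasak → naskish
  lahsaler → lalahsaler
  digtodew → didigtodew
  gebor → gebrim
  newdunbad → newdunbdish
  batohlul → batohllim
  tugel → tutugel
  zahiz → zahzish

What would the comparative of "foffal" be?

batohlul and tugel both end in -l yet inflect differently (batohllim, tutugel), so the final letter is not what conditions the rule; the last vowel is.
"foffal" has last vowel 'a'. The stems whose last vowel is 'a' (nasak → naskish, newdunbad → newdunbdish) delete the last vowel and add -ish.
The other patterns: stems whose last vowel is 'o' or 'u' delete the last vowel and add -im; stems whose last vowel is 'e' repeat the first consonant+vowel as a prefix.
So foffal → fofflish.

fofflish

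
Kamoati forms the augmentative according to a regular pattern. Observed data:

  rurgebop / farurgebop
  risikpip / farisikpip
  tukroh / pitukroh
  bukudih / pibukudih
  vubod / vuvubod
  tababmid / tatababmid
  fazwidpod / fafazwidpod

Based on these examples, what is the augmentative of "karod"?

rurgebop and tukroh both have last vowel 'o' yet inflect differently (farurgebop, pitukroh), so the last vowel is not what conditions the rule; the final letter is.
"karod" ends in -d. The stems ending in -d (vubod → vuvubod, tababmid → tatababmid, fazwidpod → fafazwidpod) repeat the first consonant+vowel as a prefix.
So karod → kakarod.

kakarod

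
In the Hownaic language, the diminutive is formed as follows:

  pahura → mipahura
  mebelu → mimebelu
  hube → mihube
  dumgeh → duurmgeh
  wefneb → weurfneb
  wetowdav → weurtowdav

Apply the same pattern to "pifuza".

mipifuza

hube and dumgeh both have last vowel 'e' yet inflect differently (mihube, duurmgeh), so the last vowel is not what conditions the rule; whether the stem ends in a vowel or a consonant is.
"pifuza" ends in a vowel. The stems ending in a vowel (pahura → mipahura, mebelu → mimebelu, hube → mihube) add the prefix mi-.
The other pattern: stems ending in a consonant insert -ur- after the first vowel.
So pifuza → mipifuza.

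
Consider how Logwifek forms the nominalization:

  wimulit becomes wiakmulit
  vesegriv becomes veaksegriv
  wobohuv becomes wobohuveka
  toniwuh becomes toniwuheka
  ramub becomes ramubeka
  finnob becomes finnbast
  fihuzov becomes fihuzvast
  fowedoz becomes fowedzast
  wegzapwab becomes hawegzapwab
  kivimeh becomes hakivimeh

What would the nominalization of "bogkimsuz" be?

bogkimsuzeka

"bogkimsuz" has last vowel 'u'. The stems whose last vowel is 'u' (wobohuv → wobohuveka, toniwuh → toniwuheka, ramub → ramubeka) add -eka.
The other patterns: stems whose last vowel is 'i' insert -ak- after the first vowel; stems whose last vowel is 'o' delete the last vowel and add -ast; stems whose last vowel is 'a' or 'e' add the prefix ha-.
So bogkimsuz → bogkimsuzeka.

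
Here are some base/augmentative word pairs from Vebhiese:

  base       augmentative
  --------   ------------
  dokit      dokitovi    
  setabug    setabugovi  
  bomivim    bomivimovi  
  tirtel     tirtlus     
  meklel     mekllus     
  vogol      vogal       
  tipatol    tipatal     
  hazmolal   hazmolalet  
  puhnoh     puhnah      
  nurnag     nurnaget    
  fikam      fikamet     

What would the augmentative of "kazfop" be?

kazfap

meklel and hazmolal both end in -l yet inflect differently (mekllus, hazmolalet), so the final letter is not what conditions the rule; the last vowel is.
"kazfop" has last vowel 'o'. The stems whose last vowel is 'o' (tipatol → tipatal, puhnoh → puhnah, vogol → vogal) change the last vowel to 'a'.
The other patterns: stems whose last vowel is 'e' delete the last vowel and add -us; stems whose last vowel is 'a' add -et; stems whose last vowel is 'i' or 'u' add -ovi.
So kazfop → kazfap.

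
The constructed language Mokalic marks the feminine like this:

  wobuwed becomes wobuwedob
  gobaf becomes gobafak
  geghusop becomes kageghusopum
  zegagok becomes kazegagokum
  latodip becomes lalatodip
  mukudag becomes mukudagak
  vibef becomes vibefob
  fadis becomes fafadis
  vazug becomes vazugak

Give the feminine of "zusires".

latodip and geghusop both end in -p yet inflect differently (lalatodip, kageghusopum), so the final letter is not what conditions the rule; the last vowel is.
"zusires" has last vowel 'e'. The stems whose last vowel is 'e' (wobuwed → wobuwedob, vibef → vibefob) add -ob.
The other patterns: stems whose last vowel is 'i' repeat the first consonant+vowel as a prefix; stems whose last vowel is 'a' or 'u' add -ak; stems whose last vowel is 'o' add ka- … -um around the stem.
So zusires → zusiresob.

zusiresob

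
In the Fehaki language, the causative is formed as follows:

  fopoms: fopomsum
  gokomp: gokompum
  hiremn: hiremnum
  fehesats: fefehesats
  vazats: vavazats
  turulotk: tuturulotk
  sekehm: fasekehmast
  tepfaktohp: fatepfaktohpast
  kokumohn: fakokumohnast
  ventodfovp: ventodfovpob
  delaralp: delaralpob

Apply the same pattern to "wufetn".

wuwufetn

fopoms and fehesats both end in -s yet inflect differently (fopomsum, fefehesats), so the final letter is not what conditions the rule; the second-to-last letter is.
"wufetn" has second-to-last letter 't'. The stems whose second-to-last letter is 't' (fehesats → fefehesats, vazats → vavazats, turulotk → tuturulotk) repeat the first consonant+vowel as a prefix.
The other patterns: stems whose second-to-last letter is 'm' add -um; stems whose second-to-last letter is 'h' add fa- … -ast around the stem; stems whose second-to-last letter is 'l' or 'v' add -ob.
So wufetn → wuwufetn.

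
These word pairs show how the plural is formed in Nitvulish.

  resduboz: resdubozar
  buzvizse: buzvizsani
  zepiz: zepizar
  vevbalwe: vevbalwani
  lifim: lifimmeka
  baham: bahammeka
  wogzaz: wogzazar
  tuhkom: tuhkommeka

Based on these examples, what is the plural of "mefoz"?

mefozar

baham and wogzaz both have last vowel 'a' yet inflect differently (bahammeka, wogzazar), so the last vowel is not what conditions the rule; the final letter is.
"mefoz" ends in -z. The stems ending in -z (wogzaz → wogzazar, resduboz → resdubozar, zepiz → zepizar) add -ar.
The other patterns: stems ending in -e drop the final letter and add -ani; stems ending in -m double the final consonant and add -eka.
So mefoz → mefozar.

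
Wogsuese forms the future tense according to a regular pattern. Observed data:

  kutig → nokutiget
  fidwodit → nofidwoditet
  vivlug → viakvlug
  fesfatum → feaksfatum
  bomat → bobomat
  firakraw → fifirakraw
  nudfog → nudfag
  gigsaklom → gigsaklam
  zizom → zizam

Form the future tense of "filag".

"filag" has last vowel 'a'. The stems whose last vowel is 'a' (bomat → bobomat, firakraw → fifirakraw) repeat the first consonant+vowel as a prefix.
So filag → fifilag.

fifilag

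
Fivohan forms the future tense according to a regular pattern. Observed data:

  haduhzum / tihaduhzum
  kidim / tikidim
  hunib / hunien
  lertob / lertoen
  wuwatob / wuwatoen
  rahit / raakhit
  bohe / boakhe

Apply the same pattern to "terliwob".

kidim and hunib both have last vowel 'i' yet inflect differently (tikidim, hunien), so the last vowel is not what conditions the rule; the final letter is.
"terliwob" ends in -b. The stems ending in -b (hunib → hunien, lertob → lertoen, wuwatob → wuwatoen) drop the final letter and add -en.
So terliwob → terliwoen.

terliwoen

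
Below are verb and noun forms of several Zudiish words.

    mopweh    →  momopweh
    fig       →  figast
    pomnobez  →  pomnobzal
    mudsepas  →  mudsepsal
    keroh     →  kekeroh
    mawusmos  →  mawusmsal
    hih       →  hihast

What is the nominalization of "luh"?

luhast

"luh" has 1 vowel. The stems with 1 vowel (fig → figast, hih → hihast) add -ast.
So luh → luhast.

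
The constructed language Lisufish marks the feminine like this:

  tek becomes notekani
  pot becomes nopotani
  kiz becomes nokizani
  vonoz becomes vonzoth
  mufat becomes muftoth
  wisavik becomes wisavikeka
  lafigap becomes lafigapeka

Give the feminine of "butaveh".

kiz and vonoz both end in -z yet inflect differently (nokizani, vonzoth), so the final letter is not what conditions the rule; the number of vowels is.
"butaveh" has 3 vowels. The stems with 3 vowels (wisavik → wisavikeka, lafigap → lafigapeka) add -eka.
The other patterns: stems with 1 vowel add no- … -ani around the stem; stems with 2 vowels delete the last vowel and add -oth.
So butaveh → butaveheka.

butaveheka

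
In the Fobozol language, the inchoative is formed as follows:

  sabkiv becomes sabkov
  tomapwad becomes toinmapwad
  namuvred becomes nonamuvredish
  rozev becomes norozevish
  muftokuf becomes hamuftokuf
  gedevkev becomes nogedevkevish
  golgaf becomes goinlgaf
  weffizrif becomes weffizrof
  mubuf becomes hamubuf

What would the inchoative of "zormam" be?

zoinrmam

weffizrif and muftokuf both end in -f yet inflect differently (weffizrof, hamuftokuf), so the final letter is not what conditions the rule; the last vowel is.
"zormam" has last vowel 'a'. The stems whose last vowel is 'a' (tomapwad → toinmapwad, golgaf → goinlgaf) insert -in- after the first vowel.
So zormam → zoinrmam.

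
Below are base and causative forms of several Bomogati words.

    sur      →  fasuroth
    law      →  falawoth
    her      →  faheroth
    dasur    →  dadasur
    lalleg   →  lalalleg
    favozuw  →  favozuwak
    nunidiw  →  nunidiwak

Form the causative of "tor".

"tor" has 1 vowel. The stems with 1 vowel (sur → fasuroth, law → falawoth, her → faheroth) add fa- … -oth around the stem.
So tor → fatoroth.

fatoroth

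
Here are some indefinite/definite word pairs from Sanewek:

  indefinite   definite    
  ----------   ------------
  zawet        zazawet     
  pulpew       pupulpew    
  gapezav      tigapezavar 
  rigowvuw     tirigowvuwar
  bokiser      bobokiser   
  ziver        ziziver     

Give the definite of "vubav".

pulpew and rigowvuw both end in -w yet inflect differently (pupulpew, tirigowvuwar), so the final letter is not what conditions the rule; the last vowel is.
"vubav" has last vowel 'a'. The one such stem in the data (gapezav → tigapezavar) adds ti- … -ar around the stem, so the same rule applies.
The other pattern: stems whose last vowel is 'e' repeat the first consonant+vowel as a prefix.
So vubav → tivubavar.

tivubavar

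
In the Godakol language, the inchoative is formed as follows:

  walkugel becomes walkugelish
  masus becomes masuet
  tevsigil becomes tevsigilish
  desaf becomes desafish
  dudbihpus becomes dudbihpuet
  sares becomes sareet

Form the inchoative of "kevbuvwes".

sares and walkugel both have last vowel 'e' yet inflect differently (sareet, walkugelish), so the last vowel is not what conditions the rule; the final letter is.
"kevbuvwes" ends in -s. The stems ending in -s (dudbihpus → dudbihpuet, masus → masuet, sares → sareet) drop the final letter and add -et.
So kevbuvwes → kevbuvweet.

kevbuvweet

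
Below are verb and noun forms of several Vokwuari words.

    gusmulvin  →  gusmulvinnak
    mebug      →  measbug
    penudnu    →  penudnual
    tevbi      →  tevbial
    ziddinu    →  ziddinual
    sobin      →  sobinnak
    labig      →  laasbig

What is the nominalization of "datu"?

"datu" ends in -u. The stems ending in -u (ziddinu → ziddinual, penudnu → penudnual) add -al.
The other patterns: stems ending in -n double the final consonant and add -ak; stems ending in -g insert -as- after the first vowel.
So datu → datual.

datual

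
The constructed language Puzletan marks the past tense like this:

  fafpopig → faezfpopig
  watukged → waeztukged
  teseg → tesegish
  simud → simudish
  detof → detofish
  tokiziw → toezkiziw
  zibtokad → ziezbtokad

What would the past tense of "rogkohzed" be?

fafpopig and teseg both end in -g yet inflect differently (faezfpopig, tesegish), so the final letter is not what conditions the rule; the number of vowels is.
"rogkohzed" has 3 vowels. The stems with 3 vowels (fafpopig → faezfpopig, watukged → waeztukged, tokiziw → toezkiziw) insert -ez- after the first vowel.
So rogkohzed → roezgkohzed.

roezgkohzed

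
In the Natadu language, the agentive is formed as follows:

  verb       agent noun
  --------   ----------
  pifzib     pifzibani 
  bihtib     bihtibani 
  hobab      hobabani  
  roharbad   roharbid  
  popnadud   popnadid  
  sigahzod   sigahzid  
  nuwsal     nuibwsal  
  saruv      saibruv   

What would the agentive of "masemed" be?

hobab and roharbad both have last vowel 'a' yet inflect differently (hobabani, roharbid), so the last vowel is not what conditions the rule; the final letter is.
"masemed" ends in -d. The stems ending in -d (roharbad → roharbid, popnadud → popnadid, sigahzod → sigahzid) change the last vowel to 'i'.
The other patterns: stems ending in -b add -ani; stems ending in -l or -v insert -ib- after the first vowel.
So masemed → masemid.

masemid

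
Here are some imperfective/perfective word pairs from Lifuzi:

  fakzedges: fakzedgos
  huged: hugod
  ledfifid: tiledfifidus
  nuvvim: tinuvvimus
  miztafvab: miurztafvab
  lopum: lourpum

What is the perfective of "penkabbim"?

"penkabbim" has last vowel 'i'. The stems whose last vowel is 'i' (ledfifid → tiledfifidus, nuvvim → tinuvvimus) add ti- … -us around the stem.
The other patterns: stems whose last vowel is 'e' change the last vowel to 'o'; stems whose last vowel is 'a' or 'u' insert -ur- after the first vowel.
So penkabbim → tipenkabbimus.

tipenkabbimus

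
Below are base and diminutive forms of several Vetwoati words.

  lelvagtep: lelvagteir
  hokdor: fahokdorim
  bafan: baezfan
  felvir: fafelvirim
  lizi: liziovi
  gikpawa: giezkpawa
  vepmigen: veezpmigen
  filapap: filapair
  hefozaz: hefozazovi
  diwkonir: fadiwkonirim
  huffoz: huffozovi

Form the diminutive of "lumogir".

"lumogir" ends in -r. The stems ending in -r (felvir → fafelvirim, hokdor → fahokdorim, diwkonir → fadiwkonirim) add fa- … -im around the stem.
The other patterns: stems ending in -i or -z add -ovi; stems ending in -p drop the final letter and add -ir; stems ending in -a or -n insert -ez- after the first vowel.
So lumogir → falumogirim.

falumogirim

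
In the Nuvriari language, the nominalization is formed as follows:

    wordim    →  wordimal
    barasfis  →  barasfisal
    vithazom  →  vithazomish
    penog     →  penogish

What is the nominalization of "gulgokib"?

gulgokibal

wordim and vithazom both end in -m yet inflect differently (wordimal, vithazomish), so the final letter is not what conditions the rule; the last vowel is.
"gulgokib" has last vowel 'i'. The stems whose last vowel is 'i' (barasfis → barasfisal, wordim → wordimal) add -al.
The other pattern: stems whose last vowel is 'o' add -ish.
So gulgokib → gulgokibal.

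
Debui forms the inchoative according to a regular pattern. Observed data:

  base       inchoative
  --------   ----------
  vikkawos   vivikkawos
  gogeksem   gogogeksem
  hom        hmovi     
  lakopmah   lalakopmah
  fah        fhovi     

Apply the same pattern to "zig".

gogeksem and hom both end in -m yet inflect differently (gogogeksem, hmovi), so the final letter is not what conditions the rule; the number of vowels is.
"zig" has 1 vowel. The stems with 1 vowel (hom → hmovi, fah → fhovi) delete the last vowel and add -ovi.
The other pattern: stems with 3 vowels repeat the first consonant+vowel as a prefix.
So zig → zgovi.

zgovi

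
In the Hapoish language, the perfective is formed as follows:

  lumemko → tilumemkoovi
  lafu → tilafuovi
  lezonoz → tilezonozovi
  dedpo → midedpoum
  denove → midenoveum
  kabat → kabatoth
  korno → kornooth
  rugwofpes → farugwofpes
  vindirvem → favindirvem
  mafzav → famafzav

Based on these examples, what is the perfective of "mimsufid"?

famimsufid

lumemko and dedpo both end in -o yet inflect differently (tilumemkoovi, midedpoum), so the final letter is not what conditions the rule; the first letter is.
"mimsufid" begins with m-. The one such stem in the data (mafzav → famafzav) adds the prefix fa-, so the same rule applies.
So mimsufid → famimsufid.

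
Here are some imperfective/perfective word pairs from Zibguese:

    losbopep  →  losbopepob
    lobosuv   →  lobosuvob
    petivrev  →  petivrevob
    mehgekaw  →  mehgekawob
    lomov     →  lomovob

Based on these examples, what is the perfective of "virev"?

virevob

Every pair shown (losbopep → losbopepob, lobosuv → lobosuvob, petivrev → petivrevob, …) follows the same rule: add -ob.
So virev → virevob.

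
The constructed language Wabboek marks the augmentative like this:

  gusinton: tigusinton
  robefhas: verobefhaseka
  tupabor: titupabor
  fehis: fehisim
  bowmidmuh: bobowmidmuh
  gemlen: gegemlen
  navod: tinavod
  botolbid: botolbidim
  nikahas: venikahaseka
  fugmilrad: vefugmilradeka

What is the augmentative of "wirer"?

navod and fugmilrad both end in -d yet inflect differently (tinavod, vefugmilradeka), so the final letter is not what conditions the rule; the last vowel is.
"wirer" has last vowel 'e'. The one such stem in the data (gemlen → gegemlen) repeats the first consonant+vowel as a prefix (as does bowmidmuh), so the same rule applies.
So wirer → wiwirer.

wiwirer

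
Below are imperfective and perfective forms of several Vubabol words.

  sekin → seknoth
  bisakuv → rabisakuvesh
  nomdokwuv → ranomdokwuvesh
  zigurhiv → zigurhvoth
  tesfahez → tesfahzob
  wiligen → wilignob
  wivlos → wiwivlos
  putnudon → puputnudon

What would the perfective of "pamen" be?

pamnob

sekin and wiligen both end in -n yet inflect differently (seknoth, wilignob), so the final letter is not what conditions the rule; the last vowel is.
"pamen" has last vowel 'e'. The stems whose last vowel is 'e' (tesfahez → tesfahzob, wiligen → wilignob) delete the last vowel and add -ob.
The other patterns: stems whose last vowel is 'i' delete the last vowel and add -oth; stems whose last vowel is 'u' add ra- … -esh around the stem; stems whose last vowel is 'o' repeat the first consonant+vowel as a prefix.
So pamen → pamnob.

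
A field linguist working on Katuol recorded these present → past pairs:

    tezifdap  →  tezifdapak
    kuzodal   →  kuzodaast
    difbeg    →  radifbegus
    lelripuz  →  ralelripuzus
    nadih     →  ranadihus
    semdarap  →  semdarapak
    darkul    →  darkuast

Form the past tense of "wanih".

rawanihus

kuzodal and semdarap both have last vowel 'a' yet inflect differently (kuzodaast, semdarapak), so the last vowel is not what conditions the rule; the final letter is.
"wanih" ends in -h. The one such stem in the data (nadih → ranadihus) adds ra- … -us around the stem, so the same rule applies.
So wanih → rawanihus.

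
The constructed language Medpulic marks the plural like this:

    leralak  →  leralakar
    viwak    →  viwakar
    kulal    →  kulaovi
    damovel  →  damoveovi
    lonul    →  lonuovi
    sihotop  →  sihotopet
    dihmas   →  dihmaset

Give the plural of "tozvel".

leralak and kulal both have last vowel 'a' yet inflect differently (leralakar, kulaovi), so the last vowel is not what conditions the rule; the final letter is.
"tozvel" ends in -l. The stems ending in -l (kulal → kulaovi, damovel → damoveovi, lonul → lonuovi) drop the final letter and add -ovi.
So tozvel → tozveovi.

tozveovi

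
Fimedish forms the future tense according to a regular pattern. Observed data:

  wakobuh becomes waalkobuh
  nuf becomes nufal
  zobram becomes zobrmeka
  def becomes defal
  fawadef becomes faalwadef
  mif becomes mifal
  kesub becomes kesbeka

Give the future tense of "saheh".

nuf and fawadef both end in -f yet inflect differently (nufal, faalwadef), so the final letter is not what conditions the rule; the number of vowels is.
"saheh" has 2 vowels. The stems with 2 vowels (kesub → kesbeka, zobram → zobrmeka) delete the last vowel and add -eka.
So saheh → sahheka.

sahheka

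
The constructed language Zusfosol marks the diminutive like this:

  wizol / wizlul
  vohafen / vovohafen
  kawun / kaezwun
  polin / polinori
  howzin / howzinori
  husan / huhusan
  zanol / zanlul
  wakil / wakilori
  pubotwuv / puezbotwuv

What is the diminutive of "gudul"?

kawun and polin both end in -n yet inflect differently (kaezwun, polinori), so the final letter is not what conditions the rule; the last vowel is.
"gudul" has last vowel 'u'. The stems whose last vowel is 'u' (pubotwuv → puezbotwuv, kawun → kaezwun) insert -ez- after the first vowel.
The other patterns: stems whose last vowel is 'o' delete the last vowel and add -ul; stems whose last vowel is 'i' add -ori; stems whose last vowel is 'a' or 'e' repeat the first consonant+vowel as a prefix.
So gudul → guezdul.

guezdul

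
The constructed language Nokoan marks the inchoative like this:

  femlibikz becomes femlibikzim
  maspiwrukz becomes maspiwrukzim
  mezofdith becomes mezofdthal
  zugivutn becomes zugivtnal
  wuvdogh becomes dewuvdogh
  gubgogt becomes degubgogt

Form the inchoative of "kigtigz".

wuvdogh and mezofdith both end in -h yet inflect differently (dewuvdogh, mezofdthal), so the final letter is not what conditions the rule; the second-to-last letter is.
"kigtigz" has second-to-last letter 'g'. The stems whose second-to-last letter is 'g' (gubgogt → degubgogt, wuvdogh → dewuvdogh) add the prefix de-.
So kigtigz → dekigtigz.

dekigtigz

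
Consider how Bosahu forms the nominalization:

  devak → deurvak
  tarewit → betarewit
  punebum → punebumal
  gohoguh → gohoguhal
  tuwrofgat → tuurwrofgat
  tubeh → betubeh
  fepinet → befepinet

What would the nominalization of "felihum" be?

felihumal

tubeh and gohoguh both end in -h yet inflect differently (betubeh, gohoguhal), so the final letter is not what conditions the rule; the last vowel is.
"felihum" has last vowel 'u'. The stems whose last vowel is 'u' (gohoguh → gohoguhal, punebum → punebumal) add -al.
The other patterns: stems whose last vowel is 'e' or 'i' add the prefix be-; stems whose last vowel is 'a' insert -ur- after the first vowel.
So felihum → felihumal.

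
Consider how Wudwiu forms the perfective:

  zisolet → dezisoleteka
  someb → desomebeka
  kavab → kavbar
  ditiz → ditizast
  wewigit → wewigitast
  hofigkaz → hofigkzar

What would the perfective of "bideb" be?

debidebeka

kavab and someb both end in -b yet inflect differently (kavbar, desomebeka), so the final letter is not what conditions the rule; the last vowel is.
"bideb" has last vowel 'e'. The stems whose last vowel is 'e' (zisolet → dezisoleteka, someb → desomebeka) add de- … -eka around the stem.
So bideb → debidebeka.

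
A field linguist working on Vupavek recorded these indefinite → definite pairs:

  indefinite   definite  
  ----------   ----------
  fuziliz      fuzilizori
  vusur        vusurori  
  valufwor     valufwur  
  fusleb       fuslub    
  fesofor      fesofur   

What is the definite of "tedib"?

vusur and valufwor both end in -r yet inflect differently (vusurori, valufwur), so the final letter is not what conditions the rule; the last vowel is.
"tedib" has last vowel 'i'. The one such stem in the data (fuziliz → fuzilizori) adds -ori, so the same rule applies.
The other pattern: stems whose last vowel is 'e' or 'o' change the last vowel to 'u'.
So tedib → tedibori.

tedibori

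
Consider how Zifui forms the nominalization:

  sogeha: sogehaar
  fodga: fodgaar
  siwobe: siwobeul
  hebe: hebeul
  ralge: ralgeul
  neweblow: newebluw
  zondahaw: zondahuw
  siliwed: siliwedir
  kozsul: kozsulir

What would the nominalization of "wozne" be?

wozneul

sogeha and zondahaw both have last vowel 'a' yet inflect differently (sogehaar, zondahuw), so the last vowel is not what conditions the rule; the final letter is.
"wozne" ends in -e. The stems ending in -e (siwobe → siwobeul, hebe → hebeul, ralge → ralgeul) add -ul.
The other patterns: stems ending in -a add -ar; stems ending in -w change the last vowel to 'u'; stems ending in -d or -l add -ir.
So wozne → wozneul.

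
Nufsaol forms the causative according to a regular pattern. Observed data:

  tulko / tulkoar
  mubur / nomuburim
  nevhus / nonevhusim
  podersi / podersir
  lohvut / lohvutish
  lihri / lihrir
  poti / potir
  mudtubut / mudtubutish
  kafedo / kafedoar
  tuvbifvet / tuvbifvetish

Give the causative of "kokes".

nokokesim

mudtubut and nevhus both have last vowel 'u' yet inflect differently (mudtubutish, nonevhusim), so the last vowel is not what conditions the rule; the final letter is.
"kokes" ends in -s. The one such stem in the data (nevhus → nonevhusim) adds no- … -im around the stem, so the same rule applies.
The other patterns: stems ending in -t add -ish; stems ending in -o add -ar; stems ending in -i drop the final letter and add -ir.
So kokes → nokokesim.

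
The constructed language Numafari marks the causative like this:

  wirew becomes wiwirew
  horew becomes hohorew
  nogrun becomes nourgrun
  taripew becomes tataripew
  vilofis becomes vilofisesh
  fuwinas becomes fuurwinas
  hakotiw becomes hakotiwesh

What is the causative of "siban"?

"siban" has last vowel 'a'. The one such stem in the data (fuwinas → fuurwinas) inserts -ur- after the first vowel (as does nogrun), so the same rule applies.
So siban → siurban.

siurban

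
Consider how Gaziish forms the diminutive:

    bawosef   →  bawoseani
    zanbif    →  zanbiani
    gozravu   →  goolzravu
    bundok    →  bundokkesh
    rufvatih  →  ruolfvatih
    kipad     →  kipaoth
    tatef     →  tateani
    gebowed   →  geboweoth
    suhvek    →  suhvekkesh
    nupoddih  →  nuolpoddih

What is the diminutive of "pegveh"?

"pegveh" ends in -h. The stems ending in -h (rufvatih → ruolfvatih, nupoddih → nuolpoddih) insert -ol- after the first vowel.
The other patterns: stems ending in -k double the final consonant and add -esh; stems ending in -f drop the final letter and add -ani; stems ending in -d drop the final letter and add -oth.
So pegveh → peolgveh.

peolgveh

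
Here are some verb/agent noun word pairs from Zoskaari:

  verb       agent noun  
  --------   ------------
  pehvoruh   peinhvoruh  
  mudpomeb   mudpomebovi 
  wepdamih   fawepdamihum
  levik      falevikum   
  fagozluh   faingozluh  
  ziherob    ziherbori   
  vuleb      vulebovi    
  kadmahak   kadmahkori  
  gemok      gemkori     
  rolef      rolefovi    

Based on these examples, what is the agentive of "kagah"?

wepdamih and pehvoruh both end in -h yet inflect differently (fawepdamihum, peinhvoruh), so the final letter is not what conditions the rule; the last vowel is.
"kagah" has last vowel 'a'. The one such stem in the data (kadmahak → kadmahkori) deletes the last vowel and adds -ori (as do ziherob, gemok), so the same rule applies.
So kagah → kaghori.

kaghori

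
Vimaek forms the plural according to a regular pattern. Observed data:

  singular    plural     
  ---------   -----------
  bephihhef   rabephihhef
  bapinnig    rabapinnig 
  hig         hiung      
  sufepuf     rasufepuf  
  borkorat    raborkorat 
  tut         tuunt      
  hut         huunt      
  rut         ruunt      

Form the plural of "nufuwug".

ranufuwug

borkorat and rut both end in -t yet inflect differently (raborkorat, ruunt), so the final letter is not what conditions the rule; the number of vowels is.
"nufuwug" has 3 vowels. The stems with 3 vowels (bephihhef → rabephihhef, sufepuf → rasufepuf, borkorat → raborkorat) add the prefix ra-.
The other pattern: stems with 1 vowel insert -un- after the first vowel.
So nufuwug → ranufuwug.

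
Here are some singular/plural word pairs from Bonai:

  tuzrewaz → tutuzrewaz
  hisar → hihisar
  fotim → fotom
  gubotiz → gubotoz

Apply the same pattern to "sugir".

sugor

"sugir" has last vowel 'i'. The stems whose last vowel is 'i' (fotim → fotom, gubotiz → gubotoz) change the last vowel to 'o'.
So sugir → sugor.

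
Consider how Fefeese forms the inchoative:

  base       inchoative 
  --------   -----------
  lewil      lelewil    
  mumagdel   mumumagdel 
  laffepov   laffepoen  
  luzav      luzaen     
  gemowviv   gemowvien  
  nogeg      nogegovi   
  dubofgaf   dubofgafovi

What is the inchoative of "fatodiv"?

lewil and gemowviv both have last vowel 'i' yet inflect differently (lelewil, gemowvien), so the last vowel is not what conditions the rule; the final letter is.
"fatodiv" ends in -v. The stems ending in -v (laffepov → laffepoen, luzav → luzaen, gemowviv → gemowvien) drop the final letter and add -en.
The other patterns: stems ending in -l repeat the first consonant+vowel as a prefix; stems ending in -f or -g add -ovi.
So fatodiv → fatodien.

fatodien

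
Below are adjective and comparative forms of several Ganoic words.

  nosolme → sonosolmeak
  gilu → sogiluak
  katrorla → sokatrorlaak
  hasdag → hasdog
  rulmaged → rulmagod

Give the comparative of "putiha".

soputihaak

katrorla and hasdag both have last vowel 'a' yet inflect differently (sokatrorlaak, hasdog), so the last vowel is not what conditions the rule; whether the stem ends in a vowel or a consonant is.
"putiha" ends in a vowel. The stems ending in a vowel (nosolme → sonosolmeak, gilu → sogiluak, katrorla → sokatrorlaak) add so- … -ak around the stem.
So putiha → soputihaak.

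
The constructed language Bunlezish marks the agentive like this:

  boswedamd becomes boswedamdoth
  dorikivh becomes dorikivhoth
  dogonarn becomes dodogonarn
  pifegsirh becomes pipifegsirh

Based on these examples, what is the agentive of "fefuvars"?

"fefuvars" has second-to-last letter 'r'. The stems whose second-to-last letter is 'r' (dogonarn → dodogonarn, pifegsirh → pipifegsirh) repeat the first consonant+vowel as a prefix.
The other pattern: stems whose second-to-last letter is 'm' or 'v' add -oth.
So fefuvars → fefefuvars.

fefefuvars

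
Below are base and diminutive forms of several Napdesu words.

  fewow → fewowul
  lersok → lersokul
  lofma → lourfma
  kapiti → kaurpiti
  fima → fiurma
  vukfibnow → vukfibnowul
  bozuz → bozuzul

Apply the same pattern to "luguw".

luguwul

"luguw" ends in a consonant. The stems ending in a consonant (vukfibnow → vukfibnowul, bozuz → bozuzul, lersok → lersokul) add -ul.
The other pattern: stems ending in a vowel insert -ur- after the first vowel.
So luguw → luguwul.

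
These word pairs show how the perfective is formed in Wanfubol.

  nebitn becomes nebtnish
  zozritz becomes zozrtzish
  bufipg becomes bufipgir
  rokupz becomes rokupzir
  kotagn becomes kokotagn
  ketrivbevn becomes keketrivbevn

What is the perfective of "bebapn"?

"bebapn" has second-to-last letter 'p'. The stems whose second-to-last letter is 'p' (bufipg → bufipgir, rokupz → rokupzir) add -ir.
So bebapn → bebapnir.

bebapnir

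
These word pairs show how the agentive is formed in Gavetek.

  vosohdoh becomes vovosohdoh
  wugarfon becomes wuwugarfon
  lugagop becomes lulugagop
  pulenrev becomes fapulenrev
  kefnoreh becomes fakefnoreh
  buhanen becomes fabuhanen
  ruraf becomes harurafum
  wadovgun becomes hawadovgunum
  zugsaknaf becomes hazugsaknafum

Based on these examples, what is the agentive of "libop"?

vosohdoh and kefnoreh both end in -h yet inflect differently (vovosohdoh, fakefnoreh), so the final letter is not what conditions the rule; the last vowel is.
"libop" has last vowel 'o'. The stems whose last vowel is 'o' (vosohdoh → vovosohdoh, wugarfon → wuwugarfon, lugagop → lulugagop) repeat the first consonant+vowel as a prefix.
So libop → lilibop.

lilibop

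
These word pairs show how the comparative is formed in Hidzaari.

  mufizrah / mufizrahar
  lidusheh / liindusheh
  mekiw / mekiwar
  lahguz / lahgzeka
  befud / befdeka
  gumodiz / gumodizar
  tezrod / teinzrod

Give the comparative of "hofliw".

"hofliw" has last vowel 'i'. The stems whose last vowel is 'i' (mekiw → mekiwar, gumodiz → gumodizar) add -ar.
The other patterns: stems whose last vowel is 'e' or 'o' insert -in- after the first vowel; stems whose last vowel is 'u' delete the last vowel and add -eka.
So hofliw → hofliwar.

hofliwar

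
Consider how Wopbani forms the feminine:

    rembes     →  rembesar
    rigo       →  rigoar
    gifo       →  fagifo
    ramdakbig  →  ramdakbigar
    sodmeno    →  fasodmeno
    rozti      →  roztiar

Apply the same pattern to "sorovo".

rigo and gifo both end in -o yet inflect differently (rigoar, fagifo), so the final letter is not what conditions the rule; the first letter is.
"sorovo" begins with s-. The one such stem in the data (sodmeno → fasodmeno) adds the prefix fa-, so the same rule applies.
The other pattern: stems beginning with r- add -ar.
So sorovo → fasorovo.

fasorovo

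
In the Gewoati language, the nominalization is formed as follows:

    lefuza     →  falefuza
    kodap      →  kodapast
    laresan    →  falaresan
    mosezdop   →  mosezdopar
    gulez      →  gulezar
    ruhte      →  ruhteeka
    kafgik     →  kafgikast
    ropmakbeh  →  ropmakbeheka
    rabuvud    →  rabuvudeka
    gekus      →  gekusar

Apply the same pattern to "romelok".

romelokeka

kodap and mosezdop both end in -p yet inflect differently (kodapast, mosezdopar), so the final letter is not what conditions the rule; the first letter is.
"romelok" begins with r-. The stems beginning with r- (ropmakbeh → ropmakbeheka, rabuvud → rabuvudeka, ruhte → ruhteeka) add -eka.
So romelok → romelokeka.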